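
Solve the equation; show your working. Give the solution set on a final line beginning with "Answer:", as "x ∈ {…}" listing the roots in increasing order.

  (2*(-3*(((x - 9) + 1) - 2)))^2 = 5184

Step 1. [(2*(-3*(((x - 9) + 1) - 2)))^2 = 5184] LHS squared, RHS 5184 ≥ 0: apply √ (±), so sqrt: 2*(-3*(((x - 9) + 1) - 2)) = 72 or -72.
Step 2. [2*(-3*(((x - 9) + 1) - 2)) = 72 or -72] 2·(inner) — divide through by 2, so div: -3*(((x - 9) + 1) - 2) = 36 or -36.
Step 3. [-3*(((x - 9) + 1) - 2) = 36 or -36] divide by the outer -3 ⇒ div: ((x - 9) + 1) - 2 = -12 or 12.
Step 4. [((x - 9) + 1) - 2 = -12 or 12] -2 is outermost — add 2 both sides ⇒ sub: (x - 9) + 1 = -10 or 14.
Step 5. [(x - 9) + 1 = -10 or 14] the outer +1 inverts by subtracting 1. So sub: x - 9 = -11 or 13.
Step 6. [x - 9 = -11 or 13] peel the -9: add 9 from each side. So sub: x = -2 or 22.

Answer: x ∈ {-2, 22}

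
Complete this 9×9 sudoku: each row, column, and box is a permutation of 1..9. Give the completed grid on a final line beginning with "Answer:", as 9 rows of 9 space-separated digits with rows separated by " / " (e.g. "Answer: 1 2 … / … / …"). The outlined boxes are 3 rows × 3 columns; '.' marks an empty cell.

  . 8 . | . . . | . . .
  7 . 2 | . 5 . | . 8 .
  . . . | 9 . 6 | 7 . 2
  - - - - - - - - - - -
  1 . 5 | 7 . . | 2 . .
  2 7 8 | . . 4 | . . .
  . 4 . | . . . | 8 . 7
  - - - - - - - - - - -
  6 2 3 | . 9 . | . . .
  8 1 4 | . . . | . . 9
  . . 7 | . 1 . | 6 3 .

Step 1. [r8c7∈{5}] r8c7's peers cover all but 5, so r8c7=5.
Step 2. [r8c8∈{2,7}] 2 has one home in col 8: r8c8. So r8c8=2.
Step 3. [r3c5∈{3,4,8}] in row 3, 8 fits only at r3c5, so r3c5=8.
Step 4. [r1c5∈{2,3,4,7}] 4 has one home in col 5: r1c5 ⇒ r1c5=4.
Step 5. [r1c6∈{1,2,3,7}] 7 has one home in row 1: r1c6. So r1c6=7.
Step 6. [r8c6∈{3}] only 3 remains possible at r8c6 ⇒ r8c6=3.
Step 7. [r2c6∈{1}] only 1 remains possible at r2c6 ⇒ r2c6=1.
Step 8. [r2c4∈{3}] r2c4 has the single candidate 3 ⇒ r2c4=3.
Step 9. [r6c5∈{2,3,6}] in col 5, 2 fits only at r6c5 ⇒ r6c5=2.
Step 10. [r6c1∈{3,9}] 3 has one home in row 6: r6c1. So r6c1=3.
Step 11. [r4c6∈{8,9}] across row 4, 8 lands solely at r4c6, so r4c6=8.
Step 12. [r7c6∈{5}] r7c6 is down to just 5, so r7c6=5.
Step 13. [r8c4∈{6}] r8c4 has the single candidate 6, so r8c4=6.
Step 14. [r7c8∈{1,4,7}] across row 7, 7 lands solely at r7c8. So r7c8=7.
Step 15. [r3c1∈{4,5}] 4 has one home in col 1: r3c1. So r3c1=4.
Step 16. [r4c8∈{4,6,9}] across col 8, 4 lands solely at r4c8. So r4c8=4.
Step 17. [r4c2∈{6,9}] in row 4, 9 fits only at r4c2, so r4c2=9.
Step 18. [r1c3∈{1,6,9}] in col 3, 9 fits only at r1c3, so r1c3=9.
Step 19. [r1c1∈{5}] nothing but 5 survives at r1c1. So r1c1=5.
Step 20. [r5c9∈{1,3,5,6}] 5 has one home in col 9: r5c9. So r5c9=5.
Step 21. [r5c4∈{1}] r5c4 is down to just 1 ⇒ r5c4=1.
Step 22. [r6c8∈{1,6,9}] r6c8 is the only open cell in row 6 admitting 1, so r6c8=1.
Step 23. [r1c8∈{6}] r1c8 is down to just 6, so r1c8=6.
Step 24. [r2c9∈{4}] r2c9's peers cover all but 4. So r2c9=4.
Step 25. [r9c4∈{2,4,8}] in row 9, 4 fits only at r9c4, so r9c4=4.
Step 26. [r4c9∈{3,6}] r4c9 is the only open cell in col 9 admitting 6, so r4c9=6.
Step 27. [r5c7∈{3,9}] 3 has one home in box 6: r5c7 ⇒ r5c7=3.
Step 28. [r1c7∈{1}] only 1 remains possible at r1c7 ⇒ r1c7=1.
Step 29. [r9c9∈{8}] r9c9 is down to just 8 ⇒ r9c9=8.
Step 30. [r7c4∈{8}] nothing but 8 survives at r7c4. So r7c4=8.
Step 31. [r7c9∈{1}] r7c9 is down to just 1. So r7c9=1.
Step 32. [r7c7∈{4}] r7c7 has the single candidate 4. So r7c7=4.
Step 33. [r9c2∈{5}] r9c2 is down to just 5, so r9c2=5.
Step 34. [r9c1∈{9}] nothing but 9 survives at r9c1, so r9c1=9.
Step 35. [r6c3∈{6}] r6c3 has the single candidate 6, so r6c3=6.
Step 36. [r1c4∈{2}] only 2 remains possible at r1c4. So r1c4=2.
Step 37. [r4c5∈{3}] r4c5 has the single candidate 3, so r4c5=3.
Step 38. [r2c2∈{6}] only 6 remains possible at r2c2. So r2c2=6.
Step 39. [r9c6∈{2}] r9c6 is down to just 2 ⇒ r9c6=2.
Step 40. [r2c7∈{9}] r2c7 has the single candidate 9, so r2c7=9.
Step 41. [r5c8∈{9}] r5c8 is down to just 9 ⇒ r5c8=9.
Step 42. [r3c2∈{3}] r3c2 is down to just 3. So r3c2=3.
Step 43. [r6c6∈{9}] r6c6 is down to just 9. So r6c6=9.
Step 44. [r3c8∈{5}] only 5 remains possible at r3c8. So r3c8=5.
Step 45. [r3c3∈{1}] only 1 remains possible at r3c3. So r3c3=1.
Step 46. [r5c5∈{6}] r5c5 is down to just 6 ⇒ r5c5=6.
Step 47. [r8c5∈{7}] r8c5's peers cover all but 7, so r8c5=7.
Step 48. [r1c9∈{3}] r1c9 has the single candidate 3, so r1c9=3.
Step 49. [r6c4∈{5}] nothing but 5 survives at r6c4. So r6c4=5.

Answer: 5 8 9 2 4 7 1 6 3 / 7 6 2 3 5 1 9 8 4 / 4 3 1 9 8 6 7 5 2 / 1 9 5 7 3 8 2 4 6 / 2 7 8 1 6 4 3 9 5 / 3 4 6 5 2 9 8 1 7 / 6 2 3 8 9 5 4 7 1 / 8 1 4 6 7 3 5 2 9 / 9 5 7 4 1 2 6 3 8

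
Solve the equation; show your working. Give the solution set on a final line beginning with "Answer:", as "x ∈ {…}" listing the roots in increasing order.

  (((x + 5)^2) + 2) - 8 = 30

Step 1. [(((x + 5)^2) + 2) - 8 = 30] the outer -8 inverts by adding 8. So sub: ((x + 5)^2) + 2 = 38.
Step 2. [((x + 5)^2) + 2 = 38] 2 comes off first (subtract 2), so sub: (x + 5)^2 = 36.
Step 3. [(x + 5)^2 = 36] LHS squared, RHS 36 ≥ 0: apply √ (±). So sqrt: x + 5 = 6 or -6.
Step 4. [x + 5 = 6 or -6] +5 is outermost — subtract 5 both sides, so sub: x = 1 or -11.

Answer: x ∈ {-11, 1}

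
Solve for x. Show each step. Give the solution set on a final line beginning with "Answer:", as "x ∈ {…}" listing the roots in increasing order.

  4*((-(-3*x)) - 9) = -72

Step 1. [4*((-(-3*x)) - 9) = -72] LHS = 4·(…); ÷4 both sides. So div: (-(-3*x)) - 9 = -18.
Step 2. [(-(-3*x)) - 9 = -18] add 9: x sits inside (… - 9), so sub: -(-3*x) = -9.
Step 3. [-(-3*x) = -9] LHS negated; negate both sides. So neg: -3*x = 9.
Step 4. [-3*x = 9] LHS = -3·(…); ÷-3 both sides, so div: x = -3.

Answer: x ∈ {-3}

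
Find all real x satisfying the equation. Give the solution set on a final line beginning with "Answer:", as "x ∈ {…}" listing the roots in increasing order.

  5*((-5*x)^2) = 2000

Step 1. [5*((-5*x)^2) = 2000] 5·(inner) — divide through by 5 ⇒ div: (-5*x)^2 = 400.
Step 2. [(-5*x)^2 = 400] LHS squared, RHS 400 ≥ 0: apply √ (±) ⇒ sqrt: -5*x = 20 or -20.
Step 3. [-5*x = 20 or -20] leading coefficient -5: divide by -5. So div: x = -4 or 4.

Answer: x ∈ {-4, 4}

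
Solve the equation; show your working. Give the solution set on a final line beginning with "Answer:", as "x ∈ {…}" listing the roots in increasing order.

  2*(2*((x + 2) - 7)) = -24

Step 1. [2*(2*((x + 2) - 7)) = -24] 2·(inner) — divide through by 2 ⇒ div: 2*((x + 2) - 7) = -12.
Step 2. [2*((x + 2) - 7) = -12] 2 out front; divide by 2. So div: (x + 2) - 7 = -6.
Step 3. [(x + 2) - 7 = -6] 7 comes off first (add 7), so sub: x + 2 = 1.
Step 4. [x + 2 = 1] +2 is outermost — subtract 2 both sides, so sub: x = -1.

Answer: x ∈ {-1}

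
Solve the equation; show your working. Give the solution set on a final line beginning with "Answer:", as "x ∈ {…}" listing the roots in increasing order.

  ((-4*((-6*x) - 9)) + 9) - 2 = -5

Step 1. [((-4*((-6*x) - 9)) + 9) - 2 = -5] 2 comes off first (add 2), so sub: (-4*((-6*x) - 9)) + 9 = -3.
Step 2. [(-4*((-6*x) - 9)) + 9 = -3] 9 comes off first (subtract 9) ⇒ sub: -4*((-6*x) - 9) = -12.
Step 3. [-4*((-6*x) - 9) = -12] divide by the outer -4 ⇒ div: (-6*x) - 9 = 3.
Step 4. [(-6*x) - 9 = 3] add 9: x sits inside (… - 9), so sub: -6*x = 12.
Step 5. [-6*x = 12] LHS = -6·(…); ÷-6 both sides ⇒ div: x = -2.

Answer: x ∈ {-2}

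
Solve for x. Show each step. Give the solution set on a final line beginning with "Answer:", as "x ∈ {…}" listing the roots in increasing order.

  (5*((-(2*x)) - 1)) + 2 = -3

Step 1. [(5*((-(2*x)) - 1)) + 2 = -3] subtract 2: x sits inside (… + 2), so sub: 5*((-(2*x)) - 1) = -5.
Step 2. [5*((-(2*x)) - 1) = -5] divide by the outer 5 ⇒ div: (-(2*x)) - 1 = -1.
Step 3. [(-(2*x)) - 1 = -1] peel the -1: add 1 from each side, so sub: -(2*x) = 0.
Step 4. [-(2*x) = 0] LHS negated; negate both sides ⇒ neg: 2*x = 0.
Step 5. [2*x = 0] LHS = 2·(…); ÷2 both sides. So div: x = 0.

Answer: x ∈ {0}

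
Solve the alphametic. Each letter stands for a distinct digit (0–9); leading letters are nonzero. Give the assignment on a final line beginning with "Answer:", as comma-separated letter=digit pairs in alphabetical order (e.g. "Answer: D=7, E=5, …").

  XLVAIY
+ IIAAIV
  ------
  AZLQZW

Step 1. [col 1: Y + V ≡ W (mod 10)] several values work for W in column 1 (Y + V ≡ W (mod 10), carry-in 0); try W=9. So W=9.
Step 2. [col 1: Y + V ≡ W (mod 10)] no forcing yet in column 1 (carry-in 0); V=7 is free and consistent — try it. So V=7.
Step 3. [col 1: Y + V ≡ W (mod 10)] in column 1 we have Y+V≡W with carry-in 0; given V=7, W=9 and digits 7,9 already taken and all letters distinct, that pins Y to 2 ⇒ Y=2.
Step 4. [col 2: I + I ≡ Z (mod 10)] column 2 (I + I ≡ Z (mod 10), carry-in 0) doesn't pin I yet; pick I=4 and continue ⇒ I=4.
Step 5. [col 2: I + I ≡ Z (mod 10)] in column 2 we have I+I≡Z with carry-in 0; given I=4 and digits 2,4,7,9 already taken and all letters distinct, that pins Z to 8 ⇒ Z=8.
Step 6. [col 3: A + A ≡ Q (mod 10)] A=5 is one option consistent with column 3 (A + A ≡ Q (mod 10), carry-in 0) — take it. So A=5.
Step 7. [col 3: A + A ≡ Q (mod 10)] from column 3 (A=5, carry-in 0, digits 2,4,5,7,8,9 already taken and all letters distinct): Q must equal 0, so Q=0.
Step 8. [col 4: V + A ≡ L (mod 10)] in column 4 we have V+A≡L with carry-in 1; given V=7, A=5 and digits 0,2,4,5,7,8,9 already taken and all letters distinct, that pins L to 3, so L=3.
Step 9. [col 6: X + I ≡ A (mod 10)] in column 6 we have X+I≡A with carry-in 0; given I=4, A=5 and digits 0,2,3,4,5,7,8,9 already taken and all letters distinct, that pins X to 1 ⇒ X=1.

Answer: A=5, I=4, L=3, Q=0, V=7, W=9, X=1, Y=2, Z=8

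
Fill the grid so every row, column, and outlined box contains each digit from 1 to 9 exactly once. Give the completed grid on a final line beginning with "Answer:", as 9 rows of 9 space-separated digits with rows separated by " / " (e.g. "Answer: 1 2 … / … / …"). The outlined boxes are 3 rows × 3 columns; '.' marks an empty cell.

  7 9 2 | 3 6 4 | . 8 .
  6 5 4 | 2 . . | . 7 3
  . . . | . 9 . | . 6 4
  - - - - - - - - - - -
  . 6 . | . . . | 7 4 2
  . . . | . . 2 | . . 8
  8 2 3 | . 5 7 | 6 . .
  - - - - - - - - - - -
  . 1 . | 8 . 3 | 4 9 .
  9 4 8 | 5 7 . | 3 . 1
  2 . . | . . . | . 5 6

Step 1. [r3c3∈{1}] r3c3 is down to just 1 ⇒ r3c3=1.
Step 2. [r5c7∈{1,5,9}] box 6 places 5 nowhere but r5c7. So r5c7=5.
Step 3. [r6c4∈{1,4,9}] row 6 places 4 nowhere but r6c4 ⇒ r6c4=4.
Step 4. [r4c5∈{1,3,8}] across row 4, 3 lands solely at r4c5 ⇒ r4c5=3.
Step 5. [r5c5∈{1}] r5c5 is down to just 1, so r5c5=1.
Step 6. [r4c4∈{9}] nothing but 9 survives at r4c4. So r4c4=9.
Step 7. [r2c6∈{1,8}] r2c6 is the only open cell in box 2 admitting 1. So r2c6=1.
Step 8. [r9c3∈{7}] only 7 remains possible at r9c3, so r9c3=7.
Step 9. [r4c3∈{5}] r4c3's peers cover all but 5. So r4c3=5.
Step 10. [r3c2∈{3,8}] in col 2, 8 fits only at r3c2, so r3c2=8.
Step 11. [r9c4∈{1}] only 1 remains possible at r9c4. So r9c4=1.
Step 12. [r9c6∈{9}] only 9 remains possible at r9c6, so r9c6=9.
Step 13. [r4c1∈{1}] r4c1's peers cover all but 1, so r4c1=1.
Step 14. [r6c8∈{1}] only 1 remains possible at r6c8. So r6c8=1.
Step 15. [r7c9∈{7}] nothing but 7 survives at r7c9. So r7c9=7.
Step 16. [r5c8∈{3}] only 3 remains possible at r5c8. So r5c8=3.
Step 17. [r6c9∈{9}] r6c9 is down to just 9, so r6c9=9.
Step 18. [r4c6∈{8}] r4c6 has the single candidate 8, so r4c6=8.
Step 19. [r8c6∈{6}] r8c6's peers cover all but 6. So r8c6=6.
Step 20. [r1c7∈{1}] r1c7 has the single candidate 1. So r1c7=1.
Step 21. [r3c7∈{2}] nothing but 2 survives at r3c7. So r3c7=2.
Step 22. [r3c6∈{5}] r3c6 has the single candidate 5 ⇒ r3c6=5.
Step 23. [r2c5∈{8}] nothing but 8 survives at r2c5, so r2c5=8.
Step 24. [r8c8∈{2}] r8c8 has the single candidate 2 ⇒ r8c8=2.
Step 25. [r5c2∈{7}] r5c2's peers cover all but 7. So r5c2=7.
Step 26. [r9c7∈{8}] r9c7's peers cover all but 8 ⇒ r9c7=8.
Step 27. [r3c1∈{3}] r3c1 has the single candidate 3 ⇒ r3c1=3.
Step 28. [r9c5∈{4}] r9c5's peers cover all but 4. So r9c5=4.
Step 29. [r7c5∈{2}] r7c5 is down to just 2, so r7c5=2.
Step 30. [r7c1∈{5}] nothing but 5 survives at r7c1. So r7c1=5.
Step 31. [r7c3∈{6}] r7c3 is down to just 6, so r7c3=6.
Step 32. [r2c7∈{9}] nothing but 9 survives at r2c7 ⇒ r2c7=9.
Step 33. [r5c4∈{6}] only 6 remains possible at r5c4 ⇒ r5c4=6.
Step 34. [r5c1∈{4}] r5c1 is down to just 4. So r5c1=4.
Step 35. [r3c4∈{7}] r3c4's peers cover all but 7 ⇒ r3c4=7.
Step 36. [r5c3∈{9}] r5c3's peers cover all but 9 ⇒ r5c3=9.
Step 37. [r1c9∈{5}] r1c9 is down to just 5 ⇒ r1c9=5.
Step 38. [r9c2∈{3}] r9c2 has the single candidate 3, so r9c2=3.

Answer: 7 9 2 3 6 4 1 8 5 / 6 5 4 2 8 1 9 7 3 / 3 8 1 7 9 5 2 6 4 / 1 6 5 9 3 8 7 4 2 / 4 7 9 6 1 2 5 3 8 / 8 2 3 4 5 7 6 1 9 / 5 1 6 8 2 3 4 9 7 / 9 4 8 5 7 6 3 2 1 / 2 3 7 1 4 9 8 5 6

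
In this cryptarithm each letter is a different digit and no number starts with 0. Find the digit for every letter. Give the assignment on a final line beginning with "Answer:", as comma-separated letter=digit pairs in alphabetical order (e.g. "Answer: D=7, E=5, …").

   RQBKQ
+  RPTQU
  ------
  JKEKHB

Step 1. [J] the sum has 6 digits but both addends have 5; that extra leading digit J is the final carry, namely 1. So J=1.
Step 2. [col 1: Q + U ≡ B (mod 10)] no forcing yet in column 1 (carry-in 0); Q=7 is free and consistent — try it. So Q=7.
Step 3. [col 1: Q + U ≡ B (mod 10)] no forcing yet in column 1 (carry-in 0); U=3 is free and consistent — try it. So U=3.
Step 4. [col 1: Q + U ≡ B (mod 10)] column 1 reads Q+U+carry(0)=B with Q=7, U=3; with digits 1,3,7 already taken and all letters distinct, the only value for B is 0, so B=0.
Step 5. [col 2: K + Q ≡ H (mod 10)] no forcing yet in column 2 (carry-in 1); H=4 is free and consistent — try it. So H=4.
Step 6. [col 2: K + Q ≡ H (mod 10)] from column 2 (Q=7, H=4, carry-in 1, digits 0,1,3,4,7 already taken and all letters distinct): K must equal 6, so K=6.
Step 7. [col 3: B + T ≡ K (mod 10)] in column 3 we have B+T≡K with carry-in 1; given B=0, K=6 and digits 0,1,3,4,6,7 already taken and all letters distinct, that pins T to 5 ⇒ T=5.
Step 8. [col 4: Q + P ≡ E (mod 10)] column 4: given Q=7, carry-in 0, and digits 0,1,3,4,5,6,7 already taken and all letters distinct, Q+P≡E (mod 10) forces P=2 ⇒ P=2.
Step 9. [col 4: Q + P ≡ E (mod 10)] column 4 reads Q+P+carry(0)=E with Q=7, P=2; with digits 0,1,2,3,4,5,6,7 already taken and all letters distinct, the only value for E is 9, so E=9.
Step 10. [col 5: R + R ≡ K (mod 10)] column 5: given K=6, carry-in 0, and digits 0,1,2,3,4,5,6,7,9 already taken and all letters distinct, R+R≡K (mod 10) forces R=8 ⇒ R=8.

Answer: B=0, E=9, H=4, J=1, K=6, P=2, Q=7, R=8, T=5, U=3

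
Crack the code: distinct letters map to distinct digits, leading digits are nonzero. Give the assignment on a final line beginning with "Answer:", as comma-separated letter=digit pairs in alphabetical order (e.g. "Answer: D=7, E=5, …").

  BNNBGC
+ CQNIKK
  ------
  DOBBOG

Step 1. [col 1: C + K ≡ G (mod 10)] column 1 (C + K ≡ G (mod 10), carry-in 0) doesn't pin K yet; pick K=1 and continue ⇒ K=1.
Step 2. [col 1: C + K ≡ G (mod 10)] no forcing yet in column 1 (carry-in 0); C=2 is free and consistent — try it, so C=2.
Step 3. [col 1: C + K ≡ G (mod 10)] column 1 reads C+K+carry(0)=G with C=2, K=1; with digits 1,2 already taken and all letters distinct, the only value for G is 3 ⇒ G=3.
Step 4. [col 2: G + K ≡ O (mod 10)] from column 2 (G=3, K=1, carry-in 0, digits 1,2,3 already taken and all letters distinct): O must equal 4. So O=4.
Step 5. [col 3: B + I ≡ B (mod 10)] in column 3 we have B+I≡B with carry-in 0; given nothing yet and digits 1,2,3,4 already taken and all letters distinct, that pins I to 0, so I=0.
Step 6. [col 3: B + I ≡ B (mod 10)] several values work for B in column 3 (B + I ≡ B (mod 10), carry-in 0); try B=6 ⇒ B=6.
Step 7. [col 4: N + N ≡ B (mod 10)] in column 4 we have N+N≡B with carry-in 0; given B=6 and digits 0,1,2,3,4,6 already taken and all letters distinct, that pins N to 8. So N=8.
Step 8. [col 5: N + Q ≡ O (mod 10)] column 5: given N=8, O=4, carry-in 1, and digits 0,1,2,3,4,6,8 already taken and all letters distinct, N+Q≡O (mod 10) forces Q=5, so Q=5.
Step 9. [col 6: B + C ≡ D (mod 10)] in column 6 we have B+C≡D with carry-in 1; given B=6, C=2 and digits 0,1,2,3,4,5,6,8 already taken and all letters distinct, that pins D to 9. So D=9.

Answer: B=6, C=2, D=9, G=3, I=0, K=1, N=8, O=4, Q=5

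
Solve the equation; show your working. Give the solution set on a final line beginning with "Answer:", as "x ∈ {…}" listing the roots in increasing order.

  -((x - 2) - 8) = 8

Step 1. [-((x - 2) - 8) = 8] leading − — multiply by −1 ⇒ neg: (x - 2) - 8 = -8.
Step 2. [(x - 2) - 8 = -8] add 8: x sits inside (… - 8). So sub: x - 2 = 0.
Step 3. [x - 2 = 0] 2 comes off first (add 2). So sub: x = 2.

Answer: x ∈ {2}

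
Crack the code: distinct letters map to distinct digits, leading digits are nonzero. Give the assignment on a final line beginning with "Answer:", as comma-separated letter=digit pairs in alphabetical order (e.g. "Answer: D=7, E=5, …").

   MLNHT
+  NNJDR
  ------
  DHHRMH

Step 1. [col 1: T + R ≡ H (mod 10)] H=3 is one option consistent with column 1 (T + R ≡ H (mod 10), carry-in 0) — take it ⇒ H=3.
Step 2. [col 1: T + R ≡ H (mod 10)] several values work for R in column 1 (T + R ≡ H (mod 10), carry-in 0); try R=9 ⇒ R=9.
Step 3. [D] the sum has 6 digits but both addends have 5; that extra leading digit D is the final carry, namely 1 ⇒ D=1.
Step 4. [col 1: T + R ≡ H (mod 10)] in column 1 we have T+R≡H with carry-in 0; given R=9, H=3 and digits 1,3,9 already taken and all letters distinct, that pins T to 4. So T=4.
Step 5. [col 2: H + D ≡ M (mod 10)] column 2 reads H+D+carry(1)=M with H=3, D=1; with digits 1,3,4,9 already taken and all letters distinct, the only value for M is 5. So M=5.
Step 6. [col 3: N + J ≡ R (mod 10)] several values work for J in column 3 (N + J ≡ R (mod 10), carry-in 0); try J=2. So J=2.
Step 7. [col 3: N + J ≡ R (mod 10)] from column 3 (J=2, R=9, carry-in 0, digits 1,2,3,4,5,9 already taken and all letters distinct): N must equal 7, so N=7.
Step 8. [col 4: L + N ≡ H (mod 10)] column 4: given N=7, H=3, carry-in 0, and digits 1,2,3,4,5,7,9 already taken and all letters distinct, L+N≡H (mod 10) forces L=6. So L=6.

Answer: D=1, H=3, J=2, L=6, M=5, N=7, R=9, T=4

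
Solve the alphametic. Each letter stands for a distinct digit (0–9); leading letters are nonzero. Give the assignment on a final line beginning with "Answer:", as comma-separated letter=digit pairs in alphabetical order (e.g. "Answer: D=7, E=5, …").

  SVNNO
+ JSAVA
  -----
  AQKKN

Step 1. [col 1: O + A ≡ N (mod 10)] no forcing yet in column 1 (carry-in 0); N=7 is free and consistent — try it. So N=7.
Step 2. [col 1: O + A ≡ N (mod 10)] no forcing yet in column 1 (carry-in 0); A=5 is free and consistent — try it, so A=5.
Step 3. [col 1: O + A ≡ N (mod 10)] column 1 reads O+A+carry(0)=N with A=5, N=7; with digits 5,7 already taken and all letters distinct, the only value for O is 2. So O=2.
Step 4. [col 2: N + V ≡ K (mod 10)] several values work for V in column 2 (N + V ≡ K (mod 10), carry-in 0); try V=6 ⇒ V=6.
Step 5. [col 2: N + V ≡ K (mod 10)] from column 2 (N=7, V=6, carry-in 0, digits 2,5,6,7 already taken and all letters distinct): K must equal 3 ⇒ K=3.
Step 6. [col 4: V + S ≡ Q (mod 10)] column 4 (V + S ≡ Q (mod 10), carry-in 1) doesn't pin Q yet; pick Q=8 and continue. So Q=8.
Step 7. [col 4: V + S ≡ Q (mod 10)] in column 4 we have V+S≡Q with carry-in 1; given V=6, Q=8 and digits 2,3,5,6,7,8 already taken and all letters distinct, that pins S to 1, so S=1.
Step 8. [col 5: S + J ≡ A (mod 10)] in column 5 we have S+J≡A with carry-in 0; given S=1, A=5 and digits 1,2,3,5,6,7,8 already taken and all letters distinct, that pins J to 4. So J=4.

Answer: A=5, J=4, K=3, N=7, O=2, Q=8, S=1, V=6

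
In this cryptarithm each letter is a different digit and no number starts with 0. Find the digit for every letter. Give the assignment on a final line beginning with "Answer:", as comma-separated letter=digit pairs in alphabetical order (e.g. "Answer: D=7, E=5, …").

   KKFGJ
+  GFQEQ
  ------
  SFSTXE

Step 1. [col 1: J + Q ≡ E (mod 10)] no forcing yet in column 1 (carry-in 0); J=6 is free and consistent — try it, so J=6.
Step 2. [col 1: J + Q ≡ E (mod 10)] E=4 is one option consistent with column 1 (J + Q ≡ E (mod 10), carry-in 0) — take it. So E=4.
Step 3. [col 1: J + Q ≡ E (mod 10)] column 1: given J=6, E=4, carry-in 0, and digits 4,6 already taken and all letters distinct, J+Q≡E (mod 10) forces Q=8, so Q=8.
Step 4. [col 2: G + E ≡ X (mod 10)] no forcing yet in column 2 (carry-in 1); X=0 is free and consistent — try it. So X=0.
Step 5. [S] S is the leading digit of a 6-digit sum of two 5-digit numbers; the final carry is exactly 1, so S=1.
Step 6. [col 2: G + E ≡ X (mod 10)] from column 2 (E=4, X=0, carry-in 1, digits 0,1,4,6,8 already taken and all letters distinct): G must equal 5. So G=5.
Step 7. [col 3: F + Q ≡ T (mod 10)] column 3: given Q=8, carry-in 1, and digits 0,1,4,5,6,8 already taken and all letters distinct, F+Q≡T (mod 10) forces F=3. So F=3.
Step 8. [col 3: F + Q ≡ T (mod 10)] from column 3 (F=3, Q=8, carry-in 1, digits 0,1,3,4,5,6,8 already taken and all letters distinct): T must equal 2. So T=2.
Step 9. [col 4: K + F ≡ S (mod 10)] in column 4 we have K+F≡S with carry-in 1; given F=3, S=1 and digits 0,1,2,3,4,5,6,8 already taken and all letters distinct, that pins K to 7 ⇒ K=7.

Answer: E=4, F=3, G=5, J=6, K=7, Q=8, S=1, T=2, X=0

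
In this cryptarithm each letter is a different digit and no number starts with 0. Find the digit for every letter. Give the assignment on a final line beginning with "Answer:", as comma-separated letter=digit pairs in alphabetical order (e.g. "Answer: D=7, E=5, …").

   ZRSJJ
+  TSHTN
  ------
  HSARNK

Step 1. [col 1: J + N ≡ K (mod 10)] several values work for J in column 1 (J + N ≡ K (mod 10), carry-in 0); try J=7 ⇒ J=7.
Step 2. [col 1: J + N ≡ K (mod 10)] N=2 is one option consistent with column 1 (J + N ≡ K (mod 10), carry-in 0) — take it ⇒ N=2.
Step 3. [H] H is the leading digit of a 6-digit sum of two 5-digit numbers; the final carry is exactly 1. So H=1.
Step 4. [col 1: J + N ≡ K (mod 10)] column 1: given J=7, N=2, carry-in 0, and digits 1,2,7 already taken and all letters distinct, J+N≡K (mod 10) forces K=9, so K=9.
Step 5. [col 2: J + T ≡ N (mod 10)] in column 2 we have J+T≡N with carry-in 0; given J=7, N=2 and digits 1,2,7,9 already taken and all letters distinct, that pins T to 5. So T=5.
Step 6. [col 3: S + H ≡ R (mod 10)] several values work for R in column 3 (S + H ≡ R (mod 10), carry-in 1); try R=6. So R=6.
Step 7. [col 3: S + H ≡ R (mod 10)] column 3 reads S+H+carry(1)=R with H=1, R=6; with digits 1,2,5,6,7,9 already taken and all letters distinct, the only value for S is 4. So S=4.
Step 8. [col 4: R + S ≡ A (mod 10)] in column 4 we have R+S≡A with carry-in 0; given R=6, S=4 and digits 1,2,4,5,6,7,9 already taken and all letters distinct, that pins A to 0. So A=0.
Step 9. [col 5: Z + T ≡ S (mod 10)] in column 5 we have Z+T≡S with carry-in 1; given T=5, S=4 and digits 0,1,2,4,5,6,7,9 already taken and all letters distinct, that pins Z to 8 ⇒ Z=8.

Answer: A=0, H=1, J=7, K=9, N=2, R=6, S=4, T=5, Z=8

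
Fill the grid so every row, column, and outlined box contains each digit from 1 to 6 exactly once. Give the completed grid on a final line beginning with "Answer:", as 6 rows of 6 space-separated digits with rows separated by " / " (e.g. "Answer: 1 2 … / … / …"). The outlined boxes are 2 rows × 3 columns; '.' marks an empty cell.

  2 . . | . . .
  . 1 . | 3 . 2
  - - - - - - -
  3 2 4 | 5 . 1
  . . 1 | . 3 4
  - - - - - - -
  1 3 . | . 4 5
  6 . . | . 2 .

Step 1. [r1c6∈{6}] only 6 remains possible at r1c6, so r1c6=6.
Step 2. [r6c3∈{5}] r6c3 is down to just 5. So r6c3=5.
Step 3. [r4c2∈{5,6}] across col 2, 6 lands solely at r4c2 ⇒ r4c2=6.
Step 4. [r1c2∈{4,5}] 5 has one home in col 2: r1c2 ⇒ r1c2=5.
Step 5. [r1c4∈{1,4}] in row 1, 4 fits only at r1c4. So r1c4=4.
Step 6. [r4c4∈{2}] nothing but 2 survives at r4c4. So r4c4=2.
Step 7. [r5c3∈{2}] r5c3's peers cover all but 2, so r5c3=2.
Step 8. [r4c1∈{5}] r4c1 is down to just 5 ⇒ r4c1=5.
Step 9. [r6c6∈{3}] only 3 remains possible at r6c6, so r6c6=3.
Step 10. [r3c5∈{6}] only 6 remains possible at r3c5. So r3c5=6.
Step 11. [r2c1∈{4}] r2c1 has the single candidate 4. So r2c1=4.
Step 12. [r2c3∈{6}] r2c3 is down to just 6. So r2c3=6.
Step 13. [r2c5∈{5}] nothing but 5 survives at r2c5 ⇒ r2c5=5.
Step 14. [r1c5∈{1}] nothing but 1 survives at r1c5, so r1c5=1.
Step 15. [r6c2∈{4}] only 4 remains possible at r6c2, so r6c2=4.
Step 16. [r1c3∈{3}] only 3 remains possible at r1c3 ⇒ r1c3=3.
Step 17. [r5c4∈{6}] nothing but 6 survives at r5c4, so r5c4=6.
Step 18. [r6c4∈{1}] nothing but 1 survives at r6c4. So r6c4=1.

Answer: 2 5 3 4 1 6 / 4 1 6 3 5 2 / 3 2 4 5 6 1 / 5 6 1 2 3 4 / 1 3 2 6 4 5 / 6 4 5 1 2 3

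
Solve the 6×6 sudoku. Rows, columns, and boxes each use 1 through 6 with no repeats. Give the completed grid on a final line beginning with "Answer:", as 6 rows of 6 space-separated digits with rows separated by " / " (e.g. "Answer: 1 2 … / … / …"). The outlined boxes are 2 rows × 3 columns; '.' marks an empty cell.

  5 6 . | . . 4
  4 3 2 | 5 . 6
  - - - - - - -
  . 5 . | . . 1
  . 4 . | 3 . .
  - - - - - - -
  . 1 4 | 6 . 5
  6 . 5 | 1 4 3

Step 1. [r4c6∈{2}] r4c6 is down to just 2 ⇒ r4c6=2.
Step 2. [r5c1∈{2,3}] in row 5, 3 fits only at r5c1 ⇒ r5c1=3.
Step 3. [r1c5∈{1,2,3}] r1c5 is the only open cell in row 1 admitting 3, so r1c5=3.
Step 4. [r3c5∈{6}] only 6 remains possible at r3c5 ⇒ r3c5=6.
Step 5. [r1c3∈{1}] nothing but 1 survives at r1c3. So r1c3=1.
Step 6. [r4c3∈{6}] nothing but 6 survives at r4c3, so r4c3=6.
Step 7. [r4c5∈{5}] r4c5 has the single candidate 5 ⇒ r4c5=5.
Step 8. [r3c3∈{3}] r3c3 has the single candidate 3. So r3c3=3.
Step 9. [r2c5∈{1}] nothing but 1 survives at r2c5, so r2c5=1.
Step 10. [r4c1∈{1}] only 1 remains possible at r4c1. So r4c1=1.
Step 11. [r5c5∈{2}] nothing but 2 survives at r5c5, so r5c5=2.
Step 12. [r3c4∈{4}] nothing but 4 survives at r3c4 ⇒ r3c4=4.
Step 13. [r6c2∈{2}] r6c2 is down to just 2. So r6c2=2.
Step 14. [r3c1∈{2}] only 2 remains possible at r3c1. So r3c1=2.
Step 15. [r1c4∈{2}] r1c4 is down to just 2, so r1c4=2.

Answer: 5 6 1 2 3 4 / 4 3 2 5 1 6 / 2 5 3 4 6 1 / 1 4 6 3 5 2 / 3 1 4 6 2 5 / 6 2 5 1 4 3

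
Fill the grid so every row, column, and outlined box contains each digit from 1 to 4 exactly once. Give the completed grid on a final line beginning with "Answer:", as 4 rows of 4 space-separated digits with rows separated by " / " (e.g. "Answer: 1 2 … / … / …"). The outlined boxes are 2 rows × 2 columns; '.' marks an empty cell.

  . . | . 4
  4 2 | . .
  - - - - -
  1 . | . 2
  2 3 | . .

Step 1. [r3c3∈{3,4}] in row 3, 3 fits only at r3c3, so r3c3=3.
Step 2. [r2c3∈{1}] nothing but 1 survives at r2c3 ⇒ r2c3=1.
Step 3. [r1c1∈{3}] r1c1 is down to just 3 ⇒ r1c1=3.
Step 4. [r1c3∈{2}] r1c3 has the single candidate 2 ⇒ r1c3=2.
Step 5. [r3c2∈{4}] nothing but 4 survives at r3c2 ⇒ r3c2=4.
Step 6. [r2c4∈{3}] r2c4's peers cover all but 3, so r2c4=3.
Step 7. [r4c3∈{4}] r4c3 has the single candidate 4, so r4c3=4.
Step 8. [r4c4∈{1}] only 1 remains possible at r4c4 ⇒ r4c4=1.
Step 9. [r1c2∈{1}] nothing but 1 survives at r1c2 ⇒ r1c2=1.

Answer: 3 1 2 4 / 4 2 1 3 / 1 4 3 2 / 2 3 4 1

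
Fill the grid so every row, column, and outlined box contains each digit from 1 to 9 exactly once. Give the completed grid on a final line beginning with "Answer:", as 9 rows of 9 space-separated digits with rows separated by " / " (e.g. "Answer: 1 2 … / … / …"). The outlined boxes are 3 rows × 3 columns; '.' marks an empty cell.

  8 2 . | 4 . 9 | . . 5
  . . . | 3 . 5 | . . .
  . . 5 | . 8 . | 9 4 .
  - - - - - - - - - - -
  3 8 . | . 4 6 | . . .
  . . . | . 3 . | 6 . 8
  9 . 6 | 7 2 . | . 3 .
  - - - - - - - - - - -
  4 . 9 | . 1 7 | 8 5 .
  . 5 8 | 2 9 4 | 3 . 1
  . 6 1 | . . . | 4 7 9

Step 1. [r5c6∈{1}] only 1 remains possible at r5c6. So r5c6=1.
Step 2. [r3c9∈{2,3,6,7}] r3c9 is the only open cell in col 9 admitting 3, so r3c9=3.
Step 3. [r6c2∈{1,4}] 1 has one home in box 4: r6c2, so r6c2=1.
Step 4. [r3c2∈{7}] r3c2 is down to just 7, so r3c2=7.
Step 5. [r8c8∈{6}] r8c8's peers cover all but 6 ⇒ r8c8=6.
Step 6. [r1c8∈{1}] nothing but 1 survives at r1c8 ⇒ r1c8=1.
Step 7. [r1c7∈{7}] r1c7 is down to just 7. So r1c7=7.
Step 8. [r2c9∈{2,6}] 6 has one home in col 9: r2c9 ⇒ r2c9=6.
Step 9. [r5c1∈{2,5,7}] in col 1, 5 fits only at r5c1, so r5c1=5.
Step 10. [r5c3∈{2,4,7}] r5c3 is the only open cell in row 5 admitting 7 ⇒ r5c3=7.
Step 11. [r5c8∈{2,9}] across row 5, 2 lands solely at r5c8, so r5c8=2.
Step 12. [r4c4∈{5,9}] r4c4 is the only open cell in box 5 admitting 5. So r4c4=5.
Step 13. [r3c4∈{1,6}] in col 4, 1 fits only at r3c4. So r3c4=1.
Step 14. [r2c2∈{4,9}] across row 2, 9 lands solely at r2c2. So r2c2=9.
Step 15. [r6c6∈{8}] r6c6's peers cover all but 8 ⇒ r6c6=8.
Step 16. [r1c5∈{6}] r1c5's peers cover all but 6. So r1c5=6.
Step 17. [r1c3∈{3}] r1c3 has the single candidate 3, so r1c3=3.
Step 18. [r4c9∈{7}] r4c9's peers cover all but 7. So r4c9=7.
Step 19. [r2c7∈{2}] only 2 remains possible at r2c7, so r2c7=2.
Step 20. [r2c5∈{7}] r2c5 has the single candidate 7 ⇒ r2c5=7.
Step 21. [r2c8∈{8}] r2c8's peers cover all but 8. So r2c8=8.
Step 22. [r9c5∈{5}] only 5 remains possible at r9c5, so r9c5=5.
Step 23. [r2c3∈{4}] r2c3 has the single candidate 4. So r2c3=4.
Step 24. [r4c7∈{1}] r4c7 is down to just 1. So r4c7=1.
Step 25. [r7c2∈{3}] r7c2 has the single candidate 3. So r7c2=3.
Step 26. [r4c8∈{9}] r4c8 has the single candidate 9. So r4c8=9.
Step 27. [r5c4∈{9}] only 9 remains possible at r5c4 ⇒ r5c4=9.
Step 28. [r9c4∈{8}] nothing but 8 survives at r9c4, so r9c4=8.
Step 29. [r3c1∈{6}] r3c1 has the single candidate 6, so r3c1=6.
Step 30. [r6c7∈{5}] r6c7 is down to just 5 ⇒ r6c7=5.
Step 31. [r3c6∈{2}] r3c6 is down to just 2 ⇒ r3c6=2.
Step 32. [r7c4∈{6}] r7c4 is down to just 6 ⇒ r7c4=6.
Step 33. [r9c6∈{3}] nothing but 3 survives at r9c6, so r9c6=3.
Step 34. [r2c1∈{1}] only 1 remains possible at r2c1, so r2c1=1.
Step 35. [r4c3∈{2}] r4c3 is down to just 2, so r4c3=2.
Step 36. [r9c1∈{2}] r9c1's peers cover all but 2 ⇒ r9c1=2.
Step 37. [r8c1∈{7}] nothing but 7 survives at r8c1 ⇒ r8c1=7.
Step 38. [r5c2∈{4}] r5c2's peers cover all but 4, so r5c2=4.
Step 39. [r7c9∈{2}] r7c9's peers cover all but 2, so r7c9=2.
Step 40. [r6c9∈{4}] r6c9's peers cover all but 4. So r6c9=4.

Answer: 8 2 3 4 6 9 7 1 5 / 1 9 4 3 7 5 2 8 6 / 6 7 5 1 8 2 9 4 3 / 3 8 2 5 4 6 1 9 7 / 5 4 7 9 3 1 6 2 8 / 9 1 6 7 2 8 5 3 4 / 4 3 9 6 1 7 8 5 2 / 7 5 8 2 9 4 3 6 1 / 2 6 1 8 5 3 4 7 9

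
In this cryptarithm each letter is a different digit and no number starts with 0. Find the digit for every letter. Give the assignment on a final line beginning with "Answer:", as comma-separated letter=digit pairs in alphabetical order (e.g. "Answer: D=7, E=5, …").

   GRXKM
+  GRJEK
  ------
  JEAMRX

Step 1. [col 1: M + K ≡ X (mod 10)] column 1 (M + K ≡ X (mod 10), carry-in 0) doesn't pin X yet; pick X=0 and continue ⇒ X=0.
Step 2. [col 1: M + K ≡ X (mod 10)] M=2 is one option consistent with column 1 (M + K ≡ X (mod 10), carry-in 0) — take it, so M=2.
Step 3. [J] the sum has 6 digits but both addends have 5; that extra leading digit J is the final carry, namely 1. So J=1.
Step 4. [col 1: M + K ≡ X (mod 10)] from column 1 (M=2, X=0, carry-in 0, digits 0,1,2 already taken and all letters distinct): K must equal 8, so K=8.
Step 5. [col 2: K + E ≡ R (mod 10)] several values work for R in column 2 (K + E ≡ R (mod 10), carry-in 1); try R=3. So R=3.
Step 6. [col 2: K + E ≡ R (mod 10)] column 2: given K=8, R=3, carry-in 1, and digits 0,1,2,3,8 already taken and all letters distinct, K+E≡R (mod 10) forces E=4, so E=4.
Step 7. [col 4: R + R ≡ A (mod 10)] column 4 reads R+R+carry(0)=A with R=3; with digits 0,1,2,3,4,8 already taken and all letters distinct, the only value for A is 6. So A=6.
Step 8. [col 5: G + G ≡ E (mod 10)] column 5: given E=4, carry-in 0, and digits 0,1,2,3,4,6,8 already taken and all letters distinct, G+G≡E (mod 10) forces G=7, so G=7.

Answer: A=6, E=4, G=7, J=1, K=8, M=2, R=3, X=0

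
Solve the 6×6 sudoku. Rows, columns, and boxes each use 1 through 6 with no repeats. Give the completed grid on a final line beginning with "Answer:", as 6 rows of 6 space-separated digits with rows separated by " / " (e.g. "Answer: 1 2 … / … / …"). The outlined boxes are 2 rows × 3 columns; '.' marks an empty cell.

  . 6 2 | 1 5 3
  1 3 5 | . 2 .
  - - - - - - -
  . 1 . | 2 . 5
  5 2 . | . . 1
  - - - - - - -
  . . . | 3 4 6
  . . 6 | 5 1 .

Step 1. [r6c1∈{2,3,4}] row 6 places 3 nowhere but r6c1 ⇒ r6c1=3.
Step 2. [r4c4∈{4,6}] across box 4, 4 lands solely at r4c4 ⇒ r4c4=4.
Step 3. [r3c3∈{3,4}] across col 3, 4 lands solely at r3c3, so r3c3=4.
Step 4. [r4c5∈{3,6}] row 4 places 6 nowhere but r4c5 ⇒ r4c5=6.
Step 5. [r1c1∈{4}] r1c1 is down to just 4. So r1c1=4.
Step 6. [r2c4∈{6}] nothing but 6 survives at r2c4. So r2c4=6.
Step 7. [r5c1∈{2}] r5c1's peers cover all but 2 ⇒ r5c1=2.
Step 8. [r5c3∈{1}] r5c3 is down to just 1, so r5c3=1.
Step 9. [r6c2∈{4}] nothing but 4 survives at r6c2, so r6c2=4.
Step 10. [r5c2∈{5}] only 5 remains possible at r5c2, so r5c2=5.
Step 11. [r6c6∈{2}] only 2 remains possible at r6c6, so r6c6=2.
Step 12. [r4c3∈{3}] nothing but 3 survives at r4c3. So r4c3=3.
Step 13. [r3c1∈{6}] r3c1 is down to just 6 ⇒ r3c1=6.
Step 14. [r3c5∈{3}] nothing but 3 survives at r3c5. So r3c5=3.
Step 15. [r2c6∈{4}] r2c6 has the single candidate 4, so r2c6=4.

Answer: 4 6 2 1 5 3 / 1 3 5 6 2 4 / 6 1 4 2 3 5 / 5 2 3 4 6 1 / 2 5 1 3 4 6 / 3 4 6 5 1 2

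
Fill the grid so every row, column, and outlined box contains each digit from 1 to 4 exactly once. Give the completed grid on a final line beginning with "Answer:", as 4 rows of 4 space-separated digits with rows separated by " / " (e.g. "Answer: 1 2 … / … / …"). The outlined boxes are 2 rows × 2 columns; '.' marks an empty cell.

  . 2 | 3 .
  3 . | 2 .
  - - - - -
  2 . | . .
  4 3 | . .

Step 1. [r3c2∈{1}] r3c2 is down to just 1, so r3c2=1.
Step 2. [r1c4∈{1,4}] 4 has one home in row 1: r1c4. So r1c4=4.
Step 3. [r4c4∈{1,2}] across row 4, 2 lands solely at r4c4, so r4c4=2.
Step 4. [r3c4∈{3}] r3c4 is down to just 3. So r3c4=3.
Step 5. [r3c3∈{4}] r3c3's peers cover all but 4, so r3c3=4.
Step 6. [r2c2∈{4}] r2c2's peers cover all but 4. So r2c2=4.
Step 7. [r2c4∈{1}] only 1 remains possible at r2c4. So r2c4=1.
Step 8. [r1c1∈{1}] nothing but 1 survives at r1c1, so r1c1=1.
Step 9. [r4c3∈{1}] r4c3 has the single candidate 1. So r4c3=1.

Answer: 1 2 3 4 / 3 4 2 1 / 2 1 4 3 / 4 3 1 2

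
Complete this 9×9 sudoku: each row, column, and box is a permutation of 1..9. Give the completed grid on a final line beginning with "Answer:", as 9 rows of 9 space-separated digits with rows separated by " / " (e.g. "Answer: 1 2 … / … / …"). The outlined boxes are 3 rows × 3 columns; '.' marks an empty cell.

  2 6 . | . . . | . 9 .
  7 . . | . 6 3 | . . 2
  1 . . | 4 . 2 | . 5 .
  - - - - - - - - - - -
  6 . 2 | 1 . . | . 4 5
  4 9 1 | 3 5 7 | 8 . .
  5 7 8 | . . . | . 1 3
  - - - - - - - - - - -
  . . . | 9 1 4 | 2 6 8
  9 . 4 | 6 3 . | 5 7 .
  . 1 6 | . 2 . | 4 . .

Step 1. [r3c5∈{7,8,9}] r3c5 is the only open cell in box 2 admitting 9, so r3c5=9.
Step 2. [r8c6∈{8}] r8c6 has the single candidate 8, so r8c6=8.
Step 3. [r3c3∈{3}] r3c3's peers cover all but 3 ⇒ r3c3=3.
Step 4. [r1c3∈{5}] nothing but 5 survives at r1c3. So r1c3=5.
Step 5. [r1c5∈{7,8}] col 5 places 7 nowhere but r1c5 ⇒ r1c5=7.
Step 6. [r4c6∈{9}] only 9 remains possible at r4c6, so r4c6=9.
Step 7. [r2c4∈{5,8}] row 2 places 5 nowhere but r2c4 ⇒ r2c4=5.
Step 8. [r7c1∈{3}] r7c1's peers cover all but 3. So r7c1=3.
Step 9. [r2c7∈{1}] r2c7 has the single candidate 1, so r2c7=1.
Step 10. [r5c9∈{6}] only 6 remains possible at r5c9, so r5c9=6.
Step 11. [r4c7∈{7}] nothing but 7 survives at r4c7, so r4c7=7.
Step 12. [r3c2∈{8}] nothing but 8 survives at r3c2 ⇒ r3c2=8.
Step 13. [r2c8∈{8}] only 8 remains possible at r2c8. So r2c8=8.
Step 14. [r6c4∈{2}] r6c4 has the single candidate 2. So r6c4=2.
Step 15. [r9c8∈{3}] r9c8's peers cover all but 3, so r9c8=3.
Step 16. [r9c9∈{9}] only 9 remains possible at r9c9 ⇒ r9c9=9.
Step 17. [r2c2∈{4}] only 4 remains possible at r2c2 ⇒ r2c2=4.
Step 18. [r4c2∈{3}] only 3 remains possible at r4c2 ⇒ r4c2=3.
Step 19. [r3c9∈{7}] only 7 remains possible at r3c9 ⇒ r3c9=7.
Step 20. [r7c3∈{7}] nothing but 7 survives at r7c3, so r7c3=7.
Step 21. [r9c4∈{7}] r9c4 has the single candidate 7. So r9c4=7.
Step 22. [r6c6∈{6}] r6c6's peers cover all but 6. So r6c6=6.
Step 23. [r9c1∈{8}] r9c1's peers cover all but 8. So r9c1=8.
Step 24. [r1c6∈{1}] r1c6 is down to just 1, so r1c6=1.
Step 25. [r7c2∈{5}] r7c2's peers cover all but 5. So r7c2=5.
Step 26. [r3c7∈{6}] nothing but 6 survives at r3c7 ⇒ r3c7=6.
Step 27. [r1c9∈{4}] r1c9 has the single candidate 4, so r1c9=4.
Step 28. [r6c5∈{4}] r6c5 is down to just 4 ⇒ r6c5=4.
Step 29. [r8c2∈{2}] nothing but 2 survives at r8c2, so r8c2=2.
Step 30. [r2c3∈{9}] r2c3 has the single candidate 9, so r2c3=9.
Step 31. [r4c5∈{8}] r4c5 is down to just 8. So r4c5=8.
Step 32. [r1c7∈{3}] nothing but 3 survives at r1c7. So r1c7=3.
Step 33. [r8c9∈{1}] r8c9 has the single candidate 1, so r8c9=1.
Step 34. [r5c8∈{2}] r5c8 is down to just 2 ⇒ r5c8=2.
Step 35. [r1c4∈{8}] r1c4 is down to just 8, so r1c4=8.
Step 36. [r6c7∈{9}] r6c7 is down to just 9. So r6c7=9.
Step 37. [r9c6∈{5}] r9c6's peers cover all but 5. So r9c6=5.

Answer: 2 6 5 8 7 1 3 9 4 / 7 4 9 5 6 3 1 8 2 / 1 8 3 4 9 2 6 5 7 / 6 3 2 1 8 9 7 4 5 / 4 9 1 3 5 7 8 2 6 / 5 7 8 2 4 6 9 1 3 / 3 5 7 9 1 4 2 6 8 / 9 2 4 6 3 8 5 7 1 / 8 1 6 7 2 5 4 3 9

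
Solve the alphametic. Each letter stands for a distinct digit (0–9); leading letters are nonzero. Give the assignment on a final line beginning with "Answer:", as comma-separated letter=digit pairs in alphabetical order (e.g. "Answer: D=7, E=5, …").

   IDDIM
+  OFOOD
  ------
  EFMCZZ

Step 1. [col 1: M + D ≡ Z (mod 10)] no forcing yet in column 1 (carry-in 0); Z=4 is free and consistent — try it ⇒ Z=4.
Step 2. [col 1: M + D ≡ Z (mod 10)] D=5 is one option consistent with column 1 (M + D ≡ Z (mod 10), carry-in 0) — take it, so D=5.
Step 3. [E] adding two 5-digit numbers gives at most 5+1 digits, and here it does — E is that final carry and must be 1 ⇒ E=1.
Step 4. [col 1: M + D ≡ Z (mod 10)] column 1: given D=5, Z=4, carry-in 0, and digits 1,4,5 already taken and all letters distinct, M+D≡Z (mod 10) forces M=9, so M=9.
Step 5. [col 2: I + O ≡ Z (mod 10)] several values work for I in column 2 (I + O ≡ Z (mod 10), carry-in 1); try I=7. So I=7.
Step 6. [col 2: I + O ≡ Z (mod 10)] from column 2 (I=7, Z=4, carry-in 1, digits 1,4,5,7,9 already taken and all letters distinct): O must equal 6. So O=6.
Step 7. [col 3: D + O ≡ C (mod 10)] column 3 reads D+O+carry(1)=C with D=5, O=6; with digits 1,4,5,6,7,9 already taken and all letters distinct, the only value for C is 2, so C=2.
Step 8. [col 4: D + F ≡ M (mod 10)] column 4: given D=5, M=9, carry-in 1, and digits 1,2,4,5,6,7,9 already taken and all letters distinct, D+F≡M (mod 10) forces F=3 ⇒ F=3.

Answer: C=2, D=5, E=1, F=3, I=7, M=9, O=6, Z=4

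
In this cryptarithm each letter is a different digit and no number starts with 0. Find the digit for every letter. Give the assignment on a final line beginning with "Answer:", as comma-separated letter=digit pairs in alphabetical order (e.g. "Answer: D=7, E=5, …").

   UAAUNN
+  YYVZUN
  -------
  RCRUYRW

Step 1. [R] R is the leading digit of a 7-digit sum of two 6-digit numbers; the final carry is exactly 1, so R=1.
Step 2. [col 1: N + N ≡ W (mod 10)] W=6 is one option consistent with column 1 (N + N ≡ W (mod 10), carry-in 0) — take it. So W=6.
Step 3. [col 1: N + N ≡ W (mod 10)] N=8 is one option consistent with column 1 (N + N ≡ W (mod 10), carry-in 0) — take it, so N=8.
Step 4. [col 2: N + U ≡ R (mod 10)] from column 2 (N=8, R=1, carry-in 1, digits 1,6,8 already taken and all letters distinct): U must equal 2, so U=2.
Step 5. [col 3: U + Z ≡ Y (mod 10)] Y=7 is one option consistent with column 3 (U + Z ≡ Y (mod 10), carry-in 1) — take it. So Y=7.
Step 6. [col 3: U + Z ≡ Y (mod 10)] in column 3 we have U+Z≡Y with carry-in 1; given U=2, Y=7 and digits 1,2,6,7,8 already taken and all letters distinct, that pins Z to 4, so Z=4.
Step 7. [col 4: A + V ≡ U (mod 10)] V=9 is one option consistent with column 4 (A + V ≡ U (mod 10), carry-in 0) — take it. So V=9.
Step 8. [col 4: A + V ≡ U (mod 10)] in column 4 we have A+V≡U with carry-in 0; given V=9, U=2 and digits 1,2,4,6,7,8,9 already taken and all letters distinct, that pins A to 3 ⇒ A=3.
Step 9. [col 6: U + Y ≡ C (mod 10)] column 6 reads U+Y+carry(1)=C with U=2, Y=7; with digits 1,2,3,4,6,7,8,9 already taken and all letters distinct, the only value for C is 0. So C=0.

Answer: A=3, C=0, N=8, R=1, U=2, V=9, W=6, Y=7, Z=4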